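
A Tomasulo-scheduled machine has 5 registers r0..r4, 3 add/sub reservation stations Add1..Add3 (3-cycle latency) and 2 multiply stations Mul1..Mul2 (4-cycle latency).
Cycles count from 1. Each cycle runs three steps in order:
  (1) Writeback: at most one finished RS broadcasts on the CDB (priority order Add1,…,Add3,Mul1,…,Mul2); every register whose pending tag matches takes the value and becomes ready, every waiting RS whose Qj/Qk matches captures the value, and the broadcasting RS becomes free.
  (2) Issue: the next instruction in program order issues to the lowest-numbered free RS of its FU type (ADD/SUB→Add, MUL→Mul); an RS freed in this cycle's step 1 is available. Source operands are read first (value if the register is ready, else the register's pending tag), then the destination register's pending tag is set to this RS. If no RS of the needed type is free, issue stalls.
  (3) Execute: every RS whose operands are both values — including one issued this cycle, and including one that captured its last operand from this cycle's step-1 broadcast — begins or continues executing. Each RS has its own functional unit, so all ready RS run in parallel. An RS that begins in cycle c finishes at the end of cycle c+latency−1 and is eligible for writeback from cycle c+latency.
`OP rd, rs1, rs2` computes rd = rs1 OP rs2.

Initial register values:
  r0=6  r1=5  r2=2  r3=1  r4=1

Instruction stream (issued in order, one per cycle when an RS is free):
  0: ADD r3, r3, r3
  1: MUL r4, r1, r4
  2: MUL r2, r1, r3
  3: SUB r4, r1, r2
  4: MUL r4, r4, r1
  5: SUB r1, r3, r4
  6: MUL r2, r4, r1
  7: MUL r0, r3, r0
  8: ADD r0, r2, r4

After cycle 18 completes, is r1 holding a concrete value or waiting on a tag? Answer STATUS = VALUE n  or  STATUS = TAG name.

STATUS = VALUE 27

c1: issue ADD r3<-Add1 | r0:6,r1:5,r2:2,r3:Add1,r4:1
c2: issue MUL r4<-Mul1 | r0:6,r1:5,r2:2,r3:Add1,r4:Mul1
c3: issue MUL r2<-Mul2 | r0:6,r1:5,r2:Mul2,r3:Add1,r4:Mul1
c4: CDB Add1=2; issue SUB r4<-Add1 | r0:6,r1:5,r2:Mul2,r3:2,r4:Add1
c5: stall | r0:6,r1:5,r2:Mul2,r3:2,r4:Add1
c6: CDB Mul1=5; issue MUL r4<-Mul1 | r0:6,r1:5,r2:Mul2,r3:2,r4:Mul1
c7: issue SUB r1<-Add2 | r0:6,r1:Add2,r2:Mul2,r3:2,r4:Mul1
c8: CDB Mul2=10; issue MUL r2<-Mul2 | r0:6,r1:Add2,r2:Mul2,r3:2,r4:Mul1
c9: stall | r0:6,r1:Add2,r2:Mul2,r3:2,r4:Mul1
c10: stall | r0:6,r1:Add2,r2:Mul2,r3:2,r4:Mul1
c11: CDB Add1=-5; stall | r0:6,r1:Add2,r2:Mul2,r3:2,r4:Mul1
c12: stall | r0:6,r1:Add2,r2:Mul2,r3:2,r4:Mul1
c13: stall | r0:6,r1:Add2,r2:Mul2,r3:2,r4:Mul1
c14: stall | r0:6,r1:Add2,r2:Mul2,r3:2,r4:Mul1
c15: CDB Mul1=-25; issue MUL r0<-Mul1 | r0:Mul1,r1:Add2,r2:Mul2,r3:2,r4:-25
c16: issue ADD r0<-Add1 | r0:Add1,r1:Add2,r2:Mul2,r3:2,r4:-25
c17: - | r0:Add1,r1:Add2,r2:Mul2,r3:2,r4:-25
c18: CDB Add2=27 | r0:Add1,r1:27,r2:Mul2,r3:2,r4:-25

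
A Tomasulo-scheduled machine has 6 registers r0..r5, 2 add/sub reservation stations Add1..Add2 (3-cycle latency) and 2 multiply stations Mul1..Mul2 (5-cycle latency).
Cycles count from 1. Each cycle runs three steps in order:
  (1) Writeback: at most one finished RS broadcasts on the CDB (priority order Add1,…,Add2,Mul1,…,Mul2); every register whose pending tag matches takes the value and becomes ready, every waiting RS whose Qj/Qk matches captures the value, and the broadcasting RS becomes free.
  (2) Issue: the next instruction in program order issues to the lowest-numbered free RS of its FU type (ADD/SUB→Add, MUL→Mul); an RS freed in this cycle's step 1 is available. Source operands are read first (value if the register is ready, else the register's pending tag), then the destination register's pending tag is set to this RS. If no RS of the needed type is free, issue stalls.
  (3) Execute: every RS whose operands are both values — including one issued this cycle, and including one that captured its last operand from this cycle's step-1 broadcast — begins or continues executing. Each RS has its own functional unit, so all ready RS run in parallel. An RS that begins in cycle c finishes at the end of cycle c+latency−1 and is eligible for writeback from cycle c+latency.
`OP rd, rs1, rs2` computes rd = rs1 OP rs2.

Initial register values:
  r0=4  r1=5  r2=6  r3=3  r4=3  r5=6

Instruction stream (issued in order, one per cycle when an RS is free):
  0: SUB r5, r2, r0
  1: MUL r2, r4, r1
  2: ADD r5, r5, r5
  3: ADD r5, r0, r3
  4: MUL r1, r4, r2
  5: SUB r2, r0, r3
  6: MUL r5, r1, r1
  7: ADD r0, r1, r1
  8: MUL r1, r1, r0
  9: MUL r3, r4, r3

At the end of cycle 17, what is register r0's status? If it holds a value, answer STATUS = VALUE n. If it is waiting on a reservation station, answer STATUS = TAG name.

  c1: issue SUB r5<-Add1  regs: r0:4,r1:5,r2:6,r3:3,r4:3,r5:Add1
  c2: issue MUL r2<-Mul1  regs: r0:4,r1:5,r2:Mul1,r3:3,r4:3,r5:Add1
  c3: issue ADD r5<-Add2  regs: r0:4,r1:5,r2:Mul1,r3:3,r4:3,r5:Add2
  c4: CDB Add1=2; issue ADD r5<-Add1  regs: r0:4,r1:5,r2:Mul1,r3:3,r4:3,r5:Add1
  c5: issue MUL r1<-Mul2  regs: r0:4,r1:Mul2,r2:Mul1,r3:3,r4:3,r5:Add1
  c6: stall  regs: r0:4,r1:Mul2,r2:Mul1,r3:3,r4:3,r5:Add1
  c7: CDB Add1=7; issue SUB r2<-Add1  regs: r0:4,r1:Mul2,r2:Add1,r3:3,r4:3,r5:7
  c8: CDB Add2=4; stall  regs: r0:4,r1:Mul2,r2:Add1,r3:3,r4:3,r5:7
  c9: CDB Mul1=15; issue MUL r5<-Mul1  regs: r0:4,r1:Mul2,r2:Add1,r3:3,r4:3,r5:Mul1
  c10: CDB Add1=1; issue ADD r0<-Add1  regs: r0:Add1,r1:Mul2,r2:1,r3:3,r4:3,r5:Mul1
  c11: stall  regs: r0:Add1,r1:Mul2,r2:1,r3:3,r4:3,r5:Mul1
  c12: stall  regs: r0:Add1,r1:Mul2,r2:1,r3:3,r4:3,r5:Mul1
  c13: stall  regs: r0:Add1,r1:Mul2,r2:1,r3:3,r4:3,r5:Mul1
  c14: CDB Mul2=45; issue MUL r1<-Mul2  regs: r0:Add1,r1:Mul2,r2:1,r3:3,r4:3,r5:Mul1
  c15: stall  regs: r0:Add1,r1:Mul2,r2:1,r3:3,r4:3,r5:Mul1
  c16: stall  regs: r0:Add1,r1:Mul2,r2:1,r3:3,r4:3,r5:Mul1
  c17: CDB Add1=90; stall  regs: r0:90,r1:Mul2,r2:1,r3:3,r4:3,r5:Mul1

STATUS = VALUE 90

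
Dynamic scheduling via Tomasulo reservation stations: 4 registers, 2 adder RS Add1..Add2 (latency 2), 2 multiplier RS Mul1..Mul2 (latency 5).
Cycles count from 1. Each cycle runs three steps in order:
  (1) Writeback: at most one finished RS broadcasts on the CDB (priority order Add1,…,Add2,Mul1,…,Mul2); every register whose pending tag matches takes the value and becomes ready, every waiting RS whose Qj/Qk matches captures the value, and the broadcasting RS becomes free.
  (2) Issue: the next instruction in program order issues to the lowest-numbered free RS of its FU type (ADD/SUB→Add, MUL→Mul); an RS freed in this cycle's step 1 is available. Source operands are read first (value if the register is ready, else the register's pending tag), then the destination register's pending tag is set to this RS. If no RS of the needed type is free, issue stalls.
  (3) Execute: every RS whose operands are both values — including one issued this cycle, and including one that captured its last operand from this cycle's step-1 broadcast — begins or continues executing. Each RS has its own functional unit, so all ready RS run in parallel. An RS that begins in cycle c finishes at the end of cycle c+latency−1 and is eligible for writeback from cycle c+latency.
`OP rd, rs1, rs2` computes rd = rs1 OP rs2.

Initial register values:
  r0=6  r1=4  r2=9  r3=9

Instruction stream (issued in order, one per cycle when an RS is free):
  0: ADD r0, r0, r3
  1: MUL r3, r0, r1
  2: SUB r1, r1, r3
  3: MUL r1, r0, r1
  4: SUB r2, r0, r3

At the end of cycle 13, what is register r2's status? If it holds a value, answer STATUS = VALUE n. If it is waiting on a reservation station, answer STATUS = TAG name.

STATUS = VALUE -45

cycle 1: issue ADD r0<-Add1 // r0:Add1,r1:4,r2:9,r3:9
cycle 2: issue MUL r3<-Mul1 // r0:Add1,r1:4,r2:9,r3:Mul1
cycle 3: CDB Add1=15; issue SUB r1<-Add1 // r0:15,r1:Add1,r2:9,r3:Mul1
cycle 4: issue MUL r1<-Mul2 // r0:15,r1:Mul2,r2:9,r3:Mul1
cycle 5: issue SUB r2<-Add2 // r0:15,r1:Mul2,r2:Add2,r3:Mul1
cycle 6: - // r0:15,r1:Mul2,r2:Add2,r3:Mul1
cycle 7: - // r0:15,r1:Mul2,r2:Add2,r3:Mul1
cycle 8: CDB Mul1=60 // r0:15,r1:Mul2,r2:Add2,r3:60
cycle 9: - // r0:15,r1:Mul2,r2:Add2,r3:60
cycle 10: CDB Add1=-56 // r0:15,r1:Mul2,r2:Add2,r3:60
cycle 11: CDB Add2=-45 // r0:15,r1:Mul2,r2:-45,r3:60
cycle 12: - // r0:15,r1:Mul2,r2:-45,r3:60
cycle 13: - // r0:15,r1:Mul2,r2:-45,r3:60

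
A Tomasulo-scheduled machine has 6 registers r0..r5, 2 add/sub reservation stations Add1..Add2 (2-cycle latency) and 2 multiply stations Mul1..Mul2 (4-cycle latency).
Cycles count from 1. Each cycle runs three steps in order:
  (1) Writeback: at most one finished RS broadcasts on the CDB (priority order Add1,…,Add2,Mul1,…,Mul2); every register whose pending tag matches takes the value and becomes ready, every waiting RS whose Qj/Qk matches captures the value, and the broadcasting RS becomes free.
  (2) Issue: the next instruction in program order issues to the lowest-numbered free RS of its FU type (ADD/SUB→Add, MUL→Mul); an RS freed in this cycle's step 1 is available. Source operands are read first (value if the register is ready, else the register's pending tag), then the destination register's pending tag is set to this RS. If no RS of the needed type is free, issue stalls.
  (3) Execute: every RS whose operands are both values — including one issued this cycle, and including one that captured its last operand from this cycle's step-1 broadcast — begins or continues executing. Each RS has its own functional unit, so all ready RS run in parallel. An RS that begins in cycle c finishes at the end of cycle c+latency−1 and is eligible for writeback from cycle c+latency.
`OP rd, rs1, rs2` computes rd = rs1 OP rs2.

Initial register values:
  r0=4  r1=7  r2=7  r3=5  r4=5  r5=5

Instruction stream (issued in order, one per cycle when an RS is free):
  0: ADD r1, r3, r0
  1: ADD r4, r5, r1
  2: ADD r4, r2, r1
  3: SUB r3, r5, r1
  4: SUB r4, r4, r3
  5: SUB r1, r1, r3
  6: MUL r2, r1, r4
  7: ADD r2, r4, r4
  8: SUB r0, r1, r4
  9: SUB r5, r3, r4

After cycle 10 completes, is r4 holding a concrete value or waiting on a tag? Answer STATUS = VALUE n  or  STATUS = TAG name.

  c1: issue ADD r1<-Add1  regs: r0:4,r1:Add1,r2:7,r3:5,r4:5,r5:5
  c2: issue ADD r4<-Add2  regs: r0:4,r1:Add1,r2:7,r3:5,r4:Add2,r5:5
  c3: CDB Add1=9; issue ADD r4<-Add1  regs: r0:4,r1:9,r2:7,r3:5,r4:Add1,r5:5
  c4: stall  regs: r0:4,r1:9,r2:7,r3:5,r4:Add1,r5:5
  c5: CDB Add1=16; issue SUB r3<-Add1  regs: r0:4,r1:9,r2:7,r3:Add1,r4:16,r5:5
  c6: CDB Add2=14; issue SUB r4<-Add2  regs: r0:4,r1:9,r2:7,r3:Add1,r4:Add2,r5:5
  c7: CDB Add1=-4; issue SUB r1<-Add1  regs: r0:4,r1:Add1,r2:7,r3:-4,r4:Add2,r5:5
  c8: issue MUL r2<-Mul1  regs: r0:4,r1:Add1,r2:Mul1,r3:-4,r4:Add2,r5:5
  c9: CDB Add1=13; issue ADD r2<-Add1  regs: r0:4,r1:13,r2:Add1,r3:-4,r4:Add2,r5:5
  c10: CDB Add2=20; issue SUB r0<-Add2  regs: r0:Add2,r1:13,r2:Add1,r3:-4,r4:20,r5:5

STATUS = VALUE 20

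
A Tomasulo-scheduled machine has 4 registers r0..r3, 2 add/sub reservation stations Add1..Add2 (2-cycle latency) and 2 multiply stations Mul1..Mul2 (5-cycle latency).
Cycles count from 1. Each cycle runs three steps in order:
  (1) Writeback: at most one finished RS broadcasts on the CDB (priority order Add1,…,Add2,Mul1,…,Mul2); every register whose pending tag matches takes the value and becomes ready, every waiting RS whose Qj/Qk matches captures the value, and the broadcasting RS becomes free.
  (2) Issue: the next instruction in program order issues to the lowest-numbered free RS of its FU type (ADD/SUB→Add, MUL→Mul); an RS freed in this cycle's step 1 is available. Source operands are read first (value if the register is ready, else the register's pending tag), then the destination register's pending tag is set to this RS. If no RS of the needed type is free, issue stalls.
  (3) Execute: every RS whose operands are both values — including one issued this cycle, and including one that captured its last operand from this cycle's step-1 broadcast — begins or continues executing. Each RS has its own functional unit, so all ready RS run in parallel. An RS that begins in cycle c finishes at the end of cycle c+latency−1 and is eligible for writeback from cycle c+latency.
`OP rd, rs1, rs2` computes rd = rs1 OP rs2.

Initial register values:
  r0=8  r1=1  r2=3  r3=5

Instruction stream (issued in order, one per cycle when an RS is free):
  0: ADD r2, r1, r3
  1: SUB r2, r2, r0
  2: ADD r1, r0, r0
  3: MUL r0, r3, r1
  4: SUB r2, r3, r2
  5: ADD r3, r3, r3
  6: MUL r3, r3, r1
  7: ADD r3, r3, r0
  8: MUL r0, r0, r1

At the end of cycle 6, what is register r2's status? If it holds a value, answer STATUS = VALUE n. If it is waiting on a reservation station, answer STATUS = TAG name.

STATUS = TAG Add1

c1: issue ADD r2<-Add1 | r0:8,r1:1,r2:Add1,r3:5
c2: issue SUB r2<-Add2 | r0:8,r1:1,r2:Add2,r3:5
c3: CDB Add1=6; issue ADD r1<-Add1 | r0:8,r1:Add1,r2:Add2,r3:5
c4: issue MUL r0<-Mul1 | r0:Mul1,r1:Add1,r2:Add2,r3:5
c5: CDB Add1=16; issue SUB r2<-Add1 | r0:Mul1,r1:16,r2:Add1,r3:5
c6: CDB Add2=-2; issue ADD r3<-Add2 | r0:Mul1,r1:16,r2:Add1,r3:Add2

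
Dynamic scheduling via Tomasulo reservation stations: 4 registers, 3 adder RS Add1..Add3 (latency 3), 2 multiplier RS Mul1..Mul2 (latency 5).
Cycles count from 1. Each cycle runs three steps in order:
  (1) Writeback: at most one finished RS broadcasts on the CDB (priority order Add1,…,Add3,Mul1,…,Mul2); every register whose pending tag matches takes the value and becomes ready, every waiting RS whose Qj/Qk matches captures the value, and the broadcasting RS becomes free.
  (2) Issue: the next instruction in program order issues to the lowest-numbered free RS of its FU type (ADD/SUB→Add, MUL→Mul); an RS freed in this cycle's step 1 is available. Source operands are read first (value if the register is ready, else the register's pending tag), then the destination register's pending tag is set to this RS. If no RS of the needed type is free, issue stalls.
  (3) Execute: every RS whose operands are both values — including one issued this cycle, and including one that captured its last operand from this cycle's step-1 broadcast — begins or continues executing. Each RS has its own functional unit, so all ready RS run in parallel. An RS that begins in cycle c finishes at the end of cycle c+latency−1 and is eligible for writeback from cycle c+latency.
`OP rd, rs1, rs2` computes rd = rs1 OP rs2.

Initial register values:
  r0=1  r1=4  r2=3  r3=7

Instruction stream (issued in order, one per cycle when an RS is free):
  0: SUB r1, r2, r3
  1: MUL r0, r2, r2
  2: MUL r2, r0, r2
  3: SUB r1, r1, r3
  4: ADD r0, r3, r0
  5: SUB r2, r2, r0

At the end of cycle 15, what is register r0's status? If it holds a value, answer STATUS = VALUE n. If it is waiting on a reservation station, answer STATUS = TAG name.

STATUS = VALUE 16

cycle 1: issue SUB r1<-Add1 // r0:1,r1:Add1,r2:3,r3:7
cycle 2: issue MUL r0<-Mul1 // r0:Mul1,r1:Add1,r2:3,r3:7
cycle 3: issue MUL r2<-Mul2 // r0:Mul1,r1:Add1,r2:Mul2,r3:7
cycle 4: CDB Add1=-4; issue SUB r1<-Add1 // r0:Mul1,r1:Add1,r2:Mul2,r3:7
cycle 5: issue ADD r0<-Add2 // r0:Add2,r1:Add1,r2:Mul2,r3:7
cycle 6: issue SUB r2<-Add3 // r0:Add2,r1:Add1,r2:Add3,r3:7
cycle 7: CDB Add1=-11 // r0:Add2,r1:-11,r2:Add3,r3:7
cycle 8: CDB Mul1=9 // r0:Add2,r1:-11,r2:Add3,r3:7
cycle 9: - // r0:Add2,r1:-11,r2:Add3,r3:7
cycle 10: - // r0:Add2,r1:-11,r2:Add3,r3:7
cycle 11: CDB Add2=16 // r0:16,r1:-11,r2:Add3,r3:7
cycle 12: - // r0:16,r1:-11,r2:Add3,r3:7
cycle 13: CDB Mul2=27 // r0:16,r1:-11,r2:Add3,r3:7
cycle 14: - // r0:16,r1:-11,r2:Add3,r3:7
cycle 15: - // r0:16,r1:-11,r2:Add3,r3:7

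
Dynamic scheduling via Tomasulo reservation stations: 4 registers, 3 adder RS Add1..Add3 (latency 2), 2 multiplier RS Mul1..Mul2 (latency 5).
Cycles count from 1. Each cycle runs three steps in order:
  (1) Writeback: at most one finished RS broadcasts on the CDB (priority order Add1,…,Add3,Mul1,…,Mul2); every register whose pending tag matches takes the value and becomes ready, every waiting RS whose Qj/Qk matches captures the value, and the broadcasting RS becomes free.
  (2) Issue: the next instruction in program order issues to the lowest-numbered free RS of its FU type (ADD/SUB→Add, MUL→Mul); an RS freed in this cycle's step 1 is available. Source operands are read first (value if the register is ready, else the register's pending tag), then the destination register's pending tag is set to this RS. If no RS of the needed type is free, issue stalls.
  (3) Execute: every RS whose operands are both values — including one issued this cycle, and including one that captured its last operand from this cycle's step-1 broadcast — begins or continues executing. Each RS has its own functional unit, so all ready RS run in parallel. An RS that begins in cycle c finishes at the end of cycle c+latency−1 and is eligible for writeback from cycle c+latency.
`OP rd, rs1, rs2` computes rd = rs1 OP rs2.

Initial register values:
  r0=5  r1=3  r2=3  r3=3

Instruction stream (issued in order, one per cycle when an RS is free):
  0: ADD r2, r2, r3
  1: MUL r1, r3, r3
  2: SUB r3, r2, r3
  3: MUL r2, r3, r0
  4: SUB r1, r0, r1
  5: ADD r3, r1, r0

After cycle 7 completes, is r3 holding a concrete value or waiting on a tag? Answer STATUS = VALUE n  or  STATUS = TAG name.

c1: issue ADD r2<-Add1 | r0:5,r1:3,r2:Add1,r3:3
c2: issue MUL r1<-Mul1 | r0:5,r1:Mul1,r2:Add1,r3:3
c3: CDB Add1=6; issue SUB r3<-Add1 | r0:5,r1:Mul1,r2:6,r3:Add1
c4: issue MUL r2<-Mul2 | r0:5,r1:Mul1,r2:Mul2,r3:Add1
c5: CDB Add1=3; issue SUB r1<-Add1 | r0:5,r1:Add1,r2:Mul2,r3:3
c6: issue ADD r3<-Add2 | r0:5,r1:Add1,r2:Mul2,r3:Add2
c7: CDB Mul1=9 | r0:5,r1:Add1,r2:Mul2,r3:Add2

STATUS = TAG Add2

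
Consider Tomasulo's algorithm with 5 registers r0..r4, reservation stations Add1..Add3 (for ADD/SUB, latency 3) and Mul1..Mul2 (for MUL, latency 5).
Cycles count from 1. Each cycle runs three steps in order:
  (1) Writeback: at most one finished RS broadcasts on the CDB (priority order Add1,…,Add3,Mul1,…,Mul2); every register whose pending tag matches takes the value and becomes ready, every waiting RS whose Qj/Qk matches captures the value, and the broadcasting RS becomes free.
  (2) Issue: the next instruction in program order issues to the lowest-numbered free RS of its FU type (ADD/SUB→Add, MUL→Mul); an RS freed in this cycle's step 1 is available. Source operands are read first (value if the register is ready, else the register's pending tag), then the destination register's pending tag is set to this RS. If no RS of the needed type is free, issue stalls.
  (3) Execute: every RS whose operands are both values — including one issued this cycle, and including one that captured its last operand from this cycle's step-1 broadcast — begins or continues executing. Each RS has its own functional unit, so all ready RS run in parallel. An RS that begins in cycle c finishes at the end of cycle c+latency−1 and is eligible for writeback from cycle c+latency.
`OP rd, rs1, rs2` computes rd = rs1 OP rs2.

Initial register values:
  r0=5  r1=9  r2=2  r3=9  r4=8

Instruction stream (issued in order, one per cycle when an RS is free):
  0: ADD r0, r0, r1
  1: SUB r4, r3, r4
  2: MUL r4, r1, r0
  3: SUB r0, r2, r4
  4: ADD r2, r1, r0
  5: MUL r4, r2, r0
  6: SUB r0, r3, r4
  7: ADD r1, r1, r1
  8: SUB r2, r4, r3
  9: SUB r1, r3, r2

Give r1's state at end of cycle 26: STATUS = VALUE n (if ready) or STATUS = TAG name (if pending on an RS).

cycle 1: issue ADD r0<-Add1 // r0:Add1,r1:9,r2:2,r3:9,r4:8
cycle 2: issue SUB r4<-Add2 // r0:Add1,r1:9,r2:2,r3:9,r4:Add2
cycle 3: issue MUL r4<-Mul1 // r0:Add1,r1:9,r2:2,r3:9,r4:Mul1
cycle 4: CDB Add1=14; issue SUB r0<-Add1 // r0:Add1,r1:9,r2:2,r3:9,r4:Mul1
cycle 5: CDB Add2=1; issue ADD r2<-Add2 // r0:Add1,r1:9,r2:Add2,r3:9,r4:Mul1
cycle 6: issue MUL r4<-Mul2 // r0:Add1,r1:9,r2:Add2,r3:9,r4:Mul2
cycle 7: issue SUB r0<-Add3 // r0:Add3,r1:9,r2:Add2,r3:9,r4:Mul2
cycle 8: stall // r0:Add3,r1:9,r2:Add2,r3:9,r4:Mul2
cycle 9: CDB Mul1=126; stall // r0:Add3,r1:9,r2:Add2,r3:9,r4:Mul2
cycle 10: stall // r0:Add3,r1:9,r2:Add2,r3:9,r4:Mul2
cycle 11: stall // r0:Add3,r1:9,r2:Add2,r3:9,r4:Mul2
cycle 12: CDB Add1=-124; issue ADD r1<-Add1 // r0:Add3,r1:Add1,r2:Add2,r3:9,r4:Mul2
cycle 13: stall // r0:Add3,r1:Add1,r2:Add2,r3:9,r4:Mul2
cycle 14: stall // r0:Add3,r1:Add1,r2:Add2,r3:9,r4:Mul2
cycle 15: CDB Add1=18; issue SUB r2<-Add1 // r0:Add3,r1:18,r2:Add1,r3:9,r4:Mul2
cycle 16: CDB Add2=-115; issue SUB r1<-Add2 // r0:Add3,r1:Add2,r2:Add1,r3:9,r4:Mul2
cycle 17: - // r0:Add3,r1:Add2,r2:Add1,r3:9,r4:Mul2
cycle 18: - // r0:Add3,r1:Add2,r2:Add1,r3:9,r4:Mul2
cycle 19: - // r0:Add3,r1:Add2,r2:Add1,r3:9,r4:Mul2
cycle 20: - // r0:Add3,r1:Add2,r2:Add1,r3:9,r4:Mul2
cycle 21: CDB Mul2=14260 // r0:Add3,r1:Add2,r2:Add1,r3:9,r4:14260
cycle 22: - // r0:Add3,r1:Add2,r2:Add1,r3:9,r4:14260
cycle 23: - // r0:Add3,r1:Add2,r2:Add1,r3:9,r4:14260
cycle 24: CDB Add1=14251 // r0:Add3,r1:Add2,r2:14251,r3:9,r4:14260
cycle 25: CDB Add3=-14251 // r0:-14251,r1:Add2,r2:14251,r3:9,r4:14260
cycle 26: - // r0:-14251,r1:Add2,r2:14251,r3:9,r4:14260

STATUS = TAG Add2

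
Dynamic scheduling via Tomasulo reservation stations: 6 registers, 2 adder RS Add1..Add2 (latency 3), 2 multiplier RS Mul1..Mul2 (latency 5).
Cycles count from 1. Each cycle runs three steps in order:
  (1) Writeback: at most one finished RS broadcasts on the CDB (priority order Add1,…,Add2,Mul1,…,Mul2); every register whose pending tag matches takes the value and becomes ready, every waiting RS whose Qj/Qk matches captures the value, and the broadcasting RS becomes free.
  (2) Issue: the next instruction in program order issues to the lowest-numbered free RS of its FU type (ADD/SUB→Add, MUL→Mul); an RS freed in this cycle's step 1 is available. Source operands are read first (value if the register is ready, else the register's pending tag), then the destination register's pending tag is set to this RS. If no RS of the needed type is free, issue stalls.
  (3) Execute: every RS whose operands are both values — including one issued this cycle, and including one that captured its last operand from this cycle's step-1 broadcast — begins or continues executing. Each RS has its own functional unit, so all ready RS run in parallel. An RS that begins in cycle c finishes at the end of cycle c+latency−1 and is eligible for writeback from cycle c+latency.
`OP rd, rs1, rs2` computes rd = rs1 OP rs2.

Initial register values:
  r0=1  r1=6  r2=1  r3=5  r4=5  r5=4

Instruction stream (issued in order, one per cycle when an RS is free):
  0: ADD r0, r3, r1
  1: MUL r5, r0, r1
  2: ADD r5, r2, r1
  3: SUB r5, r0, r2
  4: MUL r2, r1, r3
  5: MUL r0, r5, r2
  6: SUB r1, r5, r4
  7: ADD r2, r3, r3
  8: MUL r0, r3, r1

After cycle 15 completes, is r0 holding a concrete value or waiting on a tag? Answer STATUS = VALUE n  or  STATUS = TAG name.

c1: issue ADD r0<-Add1 | r0:Add1,r1:6,r2:1,r3:5,r4:5,r5:4
c2: issue MUL r5<-Mul1 | r0:Add1,r1:6,r2:1,r3:5,r4:5,r5:Mul1
c3: issue ADD r5<-Add2 | r0:Add1,r1:6,r2:1,r3:5,r4:5,r5:Add2
c4: CDB Add1=11; issue SUB r5<-Add1 | r0:11,r1:6,r2:1,r3:5,r4:5,r5:Add1
c5: issue MUL r2<-Mul2 | r0:11,r1:6,r2:Mul2,r3:5,r4:5,r5:Add1
c6: CDB Add2=7; stall | r0:11,r1:6,r2:Mul2,r3:5,r4:5,r5:Add1
c7: CDB Add1=10; stall | r0:11,r1:6,r2:Mul2,r3:5,r4:5,r5:10
c8: stall | r0:11,r1:6,r2:Mul2,r3:5,r4:5,r5:10
c9: CDB Mul1=66; issue MUL r0<-Mul1 | r0:Mul1,r1:6,r2:Mul2,r3:5,r4:5,r5:10
c10: CDB Mul2=30; issue SUB r1<-Add1 | r0:Mul1,r1:Add1,r2:30,r3:5,r4:5,r5:10
c11: issue ADD r2<-Add2 | r0:Mul1,r1:Add1,r2:Add2,r3:5,r4:5,r5:10
c12: issue MUL r0<-Mul2 | r0:Mul2,r1:Add1,r2:Add2,r3:5,r4:5,r5:10
c13: CDB Add1=5 | r0:Mul2,r1:5,r2:Add2,r3:5,r4:5,r5:10
c14: CDB Add2=10 | r0:Mul2,r1:5,r2:10,r3:5,r4:5,r5:10
c15: CDB Mul1=300 | r0:Mul2,r1:5,r2:10,r3:5,r4:5,r5:10

STATUS = TAG Mul2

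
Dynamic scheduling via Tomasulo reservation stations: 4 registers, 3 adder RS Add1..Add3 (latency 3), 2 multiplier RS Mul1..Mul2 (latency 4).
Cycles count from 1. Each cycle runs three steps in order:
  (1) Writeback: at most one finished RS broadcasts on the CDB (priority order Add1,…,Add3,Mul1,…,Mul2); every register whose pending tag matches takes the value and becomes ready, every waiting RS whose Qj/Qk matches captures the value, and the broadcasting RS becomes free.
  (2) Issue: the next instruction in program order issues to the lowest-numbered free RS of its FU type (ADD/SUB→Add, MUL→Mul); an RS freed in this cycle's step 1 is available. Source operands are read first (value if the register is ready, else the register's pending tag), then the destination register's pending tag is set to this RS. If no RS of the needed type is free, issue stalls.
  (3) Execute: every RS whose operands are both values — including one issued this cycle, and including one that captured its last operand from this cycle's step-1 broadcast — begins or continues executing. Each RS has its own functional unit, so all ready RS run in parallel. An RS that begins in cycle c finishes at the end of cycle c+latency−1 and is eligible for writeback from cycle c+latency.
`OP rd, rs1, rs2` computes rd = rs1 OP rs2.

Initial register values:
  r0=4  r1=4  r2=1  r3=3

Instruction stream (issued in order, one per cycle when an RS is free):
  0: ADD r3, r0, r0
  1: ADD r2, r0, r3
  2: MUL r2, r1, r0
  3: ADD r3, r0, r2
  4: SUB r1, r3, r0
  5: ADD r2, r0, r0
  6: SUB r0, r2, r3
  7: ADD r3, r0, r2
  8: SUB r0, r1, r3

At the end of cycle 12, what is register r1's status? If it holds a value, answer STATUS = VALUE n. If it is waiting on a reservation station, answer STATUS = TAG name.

c1: issue ADD r3<-Add1 | r0:4,r1:4,r2:1,r3:Add1
c2: issue ADD r2<-Add2 | r0:4,r1:4,r2:Add2,r3:Add1
c3: issue MUL r2<-Mul1 | r0:4,r1:4,r2:Mul1,r3:Add1
c4: CDB Add1=8; issue ADD r3<-Add1 | r0:4,r1:4,r2:Mul1,r3:Add1
c5: issue SUB r1<-Add3 | r0:4,r1:Add3,r2:Mul1,r3:Add1
c6: stall | r0:4,r1:Add3,r2:Mul1,r3:Add1
c7: CDB Add2=12; issue ADD r2<-Add2 | r0:4,r1:Add3,r2:Add2,r3:Add1
c8: CDB Mul1=16; stall | r0:4,r1:Add3,r2:Add2,r3:Add1
c9: stall | r0:4,r1:Add3,r2:Add2,r3:Add1
c10: CDB Add2=8; issue SUB r0<-Add2 | r0:Add2,r1:Add3,r2:8,r3:Add1
c11: CDB Add1=20; issue ADD r3<-Add1 | r0:Add2,r1:Add3,r2:8,r3:Add1
c12: stall | r0:Add2,r1:Add3,r2:8,r3:Add1

STATUS = TAG Add3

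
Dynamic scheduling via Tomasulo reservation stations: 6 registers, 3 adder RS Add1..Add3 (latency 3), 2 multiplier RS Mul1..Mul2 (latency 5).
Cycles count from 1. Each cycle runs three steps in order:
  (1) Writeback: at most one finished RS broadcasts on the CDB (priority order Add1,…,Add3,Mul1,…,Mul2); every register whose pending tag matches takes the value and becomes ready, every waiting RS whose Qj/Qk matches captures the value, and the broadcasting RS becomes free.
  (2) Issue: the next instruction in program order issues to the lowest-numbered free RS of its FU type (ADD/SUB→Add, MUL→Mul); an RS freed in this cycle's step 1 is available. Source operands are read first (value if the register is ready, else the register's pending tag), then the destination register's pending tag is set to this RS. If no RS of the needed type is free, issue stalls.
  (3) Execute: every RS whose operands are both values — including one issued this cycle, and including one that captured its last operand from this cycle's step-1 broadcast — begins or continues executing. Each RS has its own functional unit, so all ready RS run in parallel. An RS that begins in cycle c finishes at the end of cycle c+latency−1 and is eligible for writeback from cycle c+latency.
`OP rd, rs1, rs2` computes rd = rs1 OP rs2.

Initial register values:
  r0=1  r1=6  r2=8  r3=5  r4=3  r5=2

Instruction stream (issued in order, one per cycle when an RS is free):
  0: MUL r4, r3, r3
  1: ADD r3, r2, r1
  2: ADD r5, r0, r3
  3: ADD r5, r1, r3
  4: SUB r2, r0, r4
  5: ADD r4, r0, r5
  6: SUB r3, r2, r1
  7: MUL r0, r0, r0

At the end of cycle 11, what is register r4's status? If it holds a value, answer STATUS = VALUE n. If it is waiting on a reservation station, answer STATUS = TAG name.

STATUS = TAG Add2

cycle 1: issue MUL r4<-Mul1 // r0:1,r1:6,r2:8,r3:5,r4:Mul1,r5:2
cycle 2: issue ADD r3<-Add1 // r0:1,r1:6,r2:8,r3:Add1,r4:Mul1,r5:2
cycle 3: issue ADD r5<-Add2 // r0:1,r1:6,r2:8,r3:Add1,r4:Mul1,r5:Add2
cycle 4: issue ADD r5<-Add3 // r0:1,r1:6,r2:8,r3:Add1,r4:Mul1,r5:Add3
cycle 5: CDB Add1=14; issue SUB r2<-Add1 // r0:1,r1:6,r2:Add1,r3:14,r4:Mul1,r5:Add3
cycle 6: CDB Mul1=25; stall // r0:1,r1:6,r2:Add1,r3:14,r4:25,r5:Add3
cycle 7: stall // r0:1,r1:6,r2:Add1,r3:14,r4:25,r5:Add3
cycle 8: CDB Add2=15; issue ADD r4<-Add2 // r0:1,r1:6,r2:Add1,r3:14,r4:Add2,r5:Add3
cycle 9: CDB Add1=-24; issue SUB r3<-Add1 // r0:1,r1:6,r2:-24,r3:Add1,r4:Add2,r5:Add3
cycle 10: CDB Add3=20; issue MUL r0<-Mul1 // r0:Mul1,r1:6,r2:-24,r3:Add1,r4:Add2,r5:20
cycle 11: - // r0:Mul1,r1:6,r2:-24,r3:Add1,r4:Add2,r5:20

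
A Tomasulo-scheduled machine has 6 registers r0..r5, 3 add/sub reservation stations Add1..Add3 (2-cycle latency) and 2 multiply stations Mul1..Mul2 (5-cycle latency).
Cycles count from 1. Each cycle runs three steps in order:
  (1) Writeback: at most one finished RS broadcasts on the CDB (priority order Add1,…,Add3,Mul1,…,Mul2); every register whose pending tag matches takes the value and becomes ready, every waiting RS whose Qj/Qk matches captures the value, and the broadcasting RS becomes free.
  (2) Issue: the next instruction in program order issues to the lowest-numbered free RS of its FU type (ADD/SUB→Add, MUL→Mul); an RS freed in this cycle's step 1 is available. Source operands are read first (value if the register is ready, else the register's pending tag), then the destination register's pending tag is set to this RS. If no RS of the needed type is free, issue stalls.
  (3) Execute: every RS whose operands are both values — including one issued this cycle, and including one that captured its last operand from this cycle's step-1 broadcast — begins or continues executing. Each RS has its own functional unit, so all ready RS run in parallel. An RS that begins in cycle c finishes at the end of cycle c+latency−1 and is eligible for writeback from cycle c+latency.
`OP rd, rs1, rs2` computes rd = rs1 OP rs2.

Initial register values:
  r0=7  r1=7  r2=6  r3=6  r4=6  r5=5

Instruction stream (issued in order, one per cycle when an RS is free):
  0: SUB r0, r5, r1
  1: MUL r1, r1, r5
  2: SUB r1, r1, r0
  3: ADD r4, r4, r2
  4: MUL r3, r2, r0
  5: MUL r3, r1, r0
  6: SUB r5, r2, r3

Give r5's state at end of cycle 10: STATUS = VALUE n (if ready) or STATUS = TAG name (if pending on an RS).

STATUS = TAG Add2

  c1: issue SUB r0<-Add1  regs: r0:Add1,r1:7,r2:6,r3:6,r4:6,r5:5
  c2: issue MUL r1<-Mul1  regs: r0:Add1,r1:Mul1,r2:6,r3:6,r4:6,r5:5
  c3: CDB Add1=-2; issue SUB r1<-Add1  regs: r0:-2,r1:Add1,r2:6,r3:6,r4:6,r5:5
  c4: issue ADD r4<-Add2  regs: r0:-2,r1:Add1,r2:6,r3:6,r4:Add2,r5:5
  c5: issue MUL r3<-Mul2  regs: r0:-2,r1:Add1,r2:6,r3:Mul2,r4:Add2,r5:5
  c6: CDB Add2=12; stall  regs: r0:-2,r1:Add1,r2:6,r3:Mul2,r4:12,r5:5
  c7: CDB Mul1=35; issue MUL r3<-Mul1  regs: r0:-2,r1:Add1,r2:6,r3:Mul1,r4:12,r5:5
  c8: issue SUB r5<-Add2  regs: r0:-2,r1:Add1,r2:6,r3:Mul1,r4:12,r5:Add2
  c9: CDB Add1=37  regs: r0:-2,r1:37,r2:6,r3:Mul1,r4:12,r5:Add2
  c10: CDB Mul2=-12  regs: r0:-2,r1:37,r2:6,r3:Mul1,r4:12,r5:Add2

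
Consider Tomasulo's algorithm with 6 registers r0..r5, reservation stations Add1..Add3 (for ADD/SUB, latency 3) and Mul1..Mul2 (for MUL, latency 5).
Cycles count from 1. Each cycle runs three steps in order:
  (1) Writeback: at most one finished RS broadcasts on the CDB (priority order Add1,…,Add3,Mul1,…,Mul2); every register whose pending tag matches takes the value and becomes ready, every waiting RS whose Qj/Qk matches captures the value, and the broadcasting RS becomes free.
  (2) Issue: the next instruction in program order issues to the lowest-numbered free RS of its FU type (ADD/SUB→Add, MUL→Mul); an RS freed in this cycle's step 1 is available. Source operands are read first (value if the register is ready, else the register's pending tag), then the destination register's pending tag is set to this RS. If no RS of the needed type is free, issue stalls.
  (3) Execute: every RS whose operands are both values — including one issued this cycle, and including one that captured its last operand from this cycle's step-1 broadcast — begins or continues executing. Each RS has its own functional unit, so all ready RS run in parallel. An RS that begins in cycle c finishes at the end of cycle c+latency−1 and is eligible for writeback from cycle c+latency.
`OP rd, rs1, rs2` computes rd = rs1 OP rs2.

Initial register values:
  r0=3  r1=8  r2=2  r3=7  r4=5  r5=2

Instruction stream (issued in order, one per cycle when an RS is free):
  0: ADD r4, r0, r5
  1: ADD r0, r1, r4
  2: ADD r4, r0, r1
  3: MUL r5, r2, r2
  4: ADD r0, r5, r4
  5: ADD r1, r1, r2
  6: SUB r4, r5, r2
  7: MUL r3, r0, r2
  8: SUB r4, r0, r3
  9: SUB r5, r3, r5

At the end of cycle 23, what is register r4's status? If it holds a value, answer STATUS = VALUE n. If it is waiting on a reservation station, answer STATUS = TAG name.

cycle 1: issue ADD r4<-Add1 // r0:3,r1:8,r2:2,r3:7,r4:Add1,r5:2
cycle 2: issue ADD r0<-Add2 // r0:Add2,r1:8,r2:2,r3:7,r4:Add1,r5:2
cycle 3: issue ADD r4<-Add3 // r0:Add2,r1:8,r2:2,r3:7,r4:Add3,r5:2
cycle 4: CDB Add1=5; issue MUL r5<-Mul1 // r0:Add2,r1:8,r2:2,r3:7,r4:Add3,r5:Mul1
cycle 5: issue ADD r0<-Add1 // r0:Add1,r1:8,r2:2,r3:7,r4:Add3,r5:Mul1
cycle 6: stall // r0:Add1,r1:8,r2:2,r3:7,r4:Add3,r5:Mul1
cycle 7: CDB Add2=13; issue ADD r1<-Add2 // r0:Add1,r1:Add2,r2:2,r3:7,r4:Add3,r5:Mul1
cycle 8: stall // r0:Add1,r1:Add2,r2:2,r3:7,r4:Add3,r5:Mul1
cycle 9: CDB Mul1=4; stall // r0:Add1,r1:Add2,r2:2,r3:7,r4:Add3,r5:4
cycle 10: CDB Add2=10; issue SUB r4<-Add2 // r0:Add1,r1:10,r2:2,r3:7,r4:Add2,r5:4
cycle 11: CDB Add3=21; issue MUL r3<-Mul1 // r0:Add1,r1:10,r2:2,r3:Mul1,r4:Add2,r5:4
cycle 12: issue SUB r4<-Add3 // r0:Add1,r1:10,r2:2,r3:Mul1,r4:Add3,r5:4
cycle 13: CDB Add2=2; issue SUB r5<-Add2 // r0:Add1,r1:10,r2:2,r3:Mul1,r4:Add3,r5:Add2
cycle 14: CDB Add1=25 // r0:25,r1:10,r2:2,r3:Mul1,r4:Add3,r5:Add2
cycle 15: - // r0:25,r1:10,r2:2,r3:Mul1,r4:Add3,r5:Add2
cycle 16: - // r0:25,r1:10,r2:2,r3:Mul1,r4:Add3,r5:Add2
cycle 17: - // r0:25,r1:10,r2:2,r3:Mul1,r4:Add3,r5:Add2
cycle 18: - // r0:25,r1:10,r2:2,r3:Mul1,r4:Add3,r5:Add2
cycle 19: CDB Mul1=50 // r0:25,r1:10,r2:2,r3:50,r4:Add3,r5:Add2
cycle 20: - // r0:25,r1:10,r2:2,r3:50,r4:Add3,r5:Add2
cycle 21: - // r0:25,r1:10,r2:2,r3:50,r4:Add3,r5:Add2
cycle 22: CDB Add2=46 // r0:25,r1:10,r2:2,r3:50,r4:Add3,r5:46
cycle 23: CDB Add3=-25 // r0:25,r1:10,r2:2,r3:50,r4:-25,r5:46

STATUS = VALUE -25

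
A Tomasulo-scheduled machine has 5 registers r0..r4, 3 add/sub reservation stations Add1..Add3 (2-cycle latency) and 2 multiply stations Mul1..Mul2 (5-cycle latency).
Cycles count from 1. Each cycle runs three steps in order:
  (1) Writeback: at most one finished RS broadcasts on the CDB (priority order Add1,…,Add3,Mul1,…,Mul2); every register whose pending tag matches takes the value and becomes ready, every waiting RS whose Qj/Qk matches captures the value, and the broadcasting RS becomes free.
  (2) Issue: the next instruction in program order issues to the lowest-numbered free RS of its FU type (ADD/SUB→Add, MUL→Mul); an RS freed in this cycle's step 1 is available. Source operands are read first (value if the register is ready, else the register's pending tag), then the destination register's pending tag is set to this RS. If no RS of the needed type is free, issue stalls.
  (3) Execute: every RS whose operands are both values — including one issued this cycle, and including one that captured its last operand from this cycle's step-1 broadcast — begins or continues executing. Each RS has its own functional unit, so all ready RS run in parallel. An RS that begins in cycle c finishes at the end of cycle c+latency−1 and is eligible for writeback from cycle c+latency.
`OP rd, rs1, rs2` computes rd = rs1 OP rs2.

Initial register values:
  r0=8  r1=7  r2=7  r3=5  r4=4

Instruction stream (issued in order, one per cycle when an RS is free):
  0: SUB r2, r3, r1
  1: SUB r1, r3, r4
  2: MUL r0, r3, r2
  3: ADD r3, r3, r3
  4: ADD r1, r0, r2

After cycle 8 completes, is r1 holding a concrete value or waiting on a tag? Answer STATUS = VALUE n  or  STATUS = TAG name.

cycle 1: issue SUB r2<-Add1 // r0:8,r1:7,r2:Add1,r3:5,r4:4
cycle 2: issue SUB r1<-Add2 // r0:8,r1:Add2,r2:Add1,r3:5,r4:4
cycle 3: CDB Add1=-2; issue MUL r0<-Mul1 // r0:Mul1,r1:Add2,r2:-2,r3:5,r4:4
cycle 4: CDB Add2=1; issue ADD r3<-Add1 // r0:Mul1,r1:1,r2:-2,r3:Add1,r4:4
cycle 5: issue ADD r1<-Add2 // r0:Mul1,r1:Add2,r2:-2,r3:Add1,r4:4
cycle 6: CDB Add1=10 // r0:Mul1,r1:Add2,r2:-2,r3:10,r4:4
cycle 7: - // r0:Mul1,r1:Add2,r2:-2,r3:10,r4:4
cycle 8: CDB Mul1=-10 // r0:-10,r1:Add2,r2:-2,r3:10,r4:4

STATUS = TAG Add2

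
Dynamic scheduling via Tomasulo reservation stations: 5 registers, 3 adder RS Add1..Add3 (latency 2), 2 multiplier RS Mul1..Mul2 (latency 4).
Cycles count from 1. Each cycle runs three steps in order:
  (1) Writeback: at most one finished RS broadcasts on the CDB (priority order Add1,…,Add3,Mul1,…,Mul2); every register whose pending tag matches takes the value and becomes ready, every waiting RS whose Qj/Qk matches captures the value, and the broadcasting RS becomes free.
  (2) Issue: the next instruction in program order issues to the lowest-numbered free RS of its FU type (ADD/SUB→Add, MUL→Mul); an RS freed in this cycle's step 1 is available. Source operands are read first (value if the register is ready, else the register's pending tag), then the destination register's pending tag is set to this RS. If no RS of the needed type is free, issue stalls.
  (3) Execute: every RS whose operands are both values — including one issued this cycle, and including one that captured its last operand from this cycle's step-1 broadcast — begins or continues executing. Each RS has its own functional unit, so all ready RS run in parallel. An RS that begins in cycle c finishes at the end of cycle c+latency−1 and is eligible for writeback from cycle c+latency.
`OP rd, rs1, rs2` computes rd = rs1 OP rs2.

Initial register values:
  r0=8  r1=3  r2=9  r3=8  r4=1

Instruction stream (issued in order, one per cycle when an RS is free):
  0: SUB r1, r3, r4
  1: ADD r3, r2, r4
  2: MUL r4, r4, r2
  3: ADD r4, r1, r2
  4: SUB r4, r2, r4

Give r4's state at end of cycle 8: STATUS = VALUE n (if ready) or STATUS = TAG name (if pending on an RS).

c1: issue SUB r1<-Add1 | r0:8,r1:Add1,r2:9,r3:8,r4:1
c2: issue ADD r3<-Add2 | r0:8,r1:Add1,r2:9,r3:Add2,r4:1
c3: CDB Add1=7; issue MUL r4<-Mul1 | r0:8,r1:7,r2:9,r3:Add2,r4:Mul1
c4: CDB Add2=10; issue ADD r4<-Add1 | r0:8,r1:7,r2:9,r3:10,r4:Add1
c5: issue SUB r4<-Add2 | r0:8,r1:7,r2:9,r3:10,r4:Add2
c6: CDB Add1=16 | r0:8,r1:7,r2:9,r3:10,r4:Add2
c7: CDB Mul1=9 | r0:8,r1:7,r2:9,r3:10,r4:Add2
c8: CDB Add2=-7 | r0:8,r1:7,r2:9,r3:10,r4:-7

STATUS = VALUE -7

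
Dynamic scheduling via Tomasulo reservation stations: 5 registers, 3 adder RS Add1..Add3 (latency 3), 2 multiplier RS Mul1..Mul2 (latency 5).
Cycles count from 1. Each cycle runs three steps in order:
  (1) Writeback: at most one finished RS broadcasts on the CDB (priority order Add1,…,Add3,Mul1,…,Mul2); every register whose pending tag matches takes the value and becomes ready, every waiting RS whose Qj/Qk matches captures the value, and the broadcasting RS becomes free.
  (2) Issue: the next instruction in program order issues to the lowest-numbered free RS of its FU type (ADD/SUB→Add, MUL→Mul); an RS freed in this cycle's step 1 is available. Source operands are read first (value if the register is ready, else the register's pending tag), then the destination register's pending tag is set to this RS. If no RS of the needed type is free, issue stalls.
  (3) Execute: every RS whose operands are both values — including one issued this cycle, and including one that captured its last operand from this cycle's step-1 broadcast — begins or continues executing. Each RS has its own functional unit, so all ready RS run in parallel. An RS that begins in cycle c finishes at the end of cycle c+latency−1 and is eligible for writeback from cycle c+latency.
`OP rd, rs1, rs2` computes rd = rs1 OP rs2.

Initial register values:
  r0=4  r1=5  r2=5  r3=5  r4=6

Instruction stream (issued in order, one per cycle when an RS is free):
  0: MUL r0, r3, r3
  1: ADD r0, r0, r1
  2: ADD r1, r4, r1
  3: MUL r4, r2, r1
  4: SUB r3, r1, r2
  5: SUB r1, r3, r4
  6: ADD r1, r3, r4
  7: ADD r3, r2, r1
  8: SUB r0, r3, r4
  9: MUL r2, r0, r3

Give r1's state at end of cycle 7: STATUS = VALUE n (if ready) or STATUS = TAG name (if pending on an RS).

c1: issue MUL r0<-Mul1 | r0:Mul1,r1:5,r2:5,r3:5,r4:6
c2: issue ADD r0<-Add1 | r0:Add1,r1:5,r2:5,r3:5,r4:6
c3: issue ADD r1<-Add2 | r0:Add1,r1:Add2,r2:5,r3:5,r4:6
c4: issue MUL r4<-Mul2 | r0:Add1,r1:Add2,r2:5,r3:5,r4:Mul2
c5: issue SUB r3<-Add3 | r0:Add1,r1:Add2,r2:5,r3:Add3,r4:Mul2
c6: CDB Add2=11; issue SUB r1<-Add2 | r0:Add1,r1:Add2,r2:5,r3:Add3,r4:Mul2
c7: CDB Mul1=25; stall | r0:Add1,r1:Add2,r2:5,r3:Add3,r4:Mul2

STATUS = TAG Add2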